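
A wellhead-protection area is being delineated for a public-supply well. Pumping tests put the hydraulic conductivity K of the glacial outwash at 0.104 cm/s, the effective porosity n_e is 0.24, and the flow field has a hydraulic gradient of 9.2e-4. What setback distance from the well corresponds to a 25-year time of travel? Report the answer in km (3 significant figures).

K = 0.104 cm/s × 864 = 89.86 m/d
q = Ki = 89.86 × 9.2e-4 = 0.08267 m/d
v = Ki/n = 89.86·9.2e-4/0.24 = 0.3444 m/d
T = 25 yr × 365 = 9125 d
L = v × T = 0.3444 × 9125 = 3143 m
   = 3.14 km

3.14 km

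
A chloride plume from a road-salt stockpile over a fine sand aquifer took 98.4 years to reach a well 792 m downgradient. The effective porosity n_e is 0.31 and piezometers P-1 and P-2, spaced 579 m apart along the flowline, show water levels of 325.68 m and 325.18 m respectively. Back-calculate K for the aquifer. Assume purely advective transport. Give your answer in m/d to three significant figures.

7.92 m/d

Hydraulic gradient i = (325.68 − 325.18) / 579 = 0.50 / 579 = 8.636e-4
t = 98.4 years = 35920 d
v = L / t = 792 / 35920 = 0.02205 m/d
K = v · n / i = 0.02205 × 0.31 / 8.636e-4 = 7.92 m/d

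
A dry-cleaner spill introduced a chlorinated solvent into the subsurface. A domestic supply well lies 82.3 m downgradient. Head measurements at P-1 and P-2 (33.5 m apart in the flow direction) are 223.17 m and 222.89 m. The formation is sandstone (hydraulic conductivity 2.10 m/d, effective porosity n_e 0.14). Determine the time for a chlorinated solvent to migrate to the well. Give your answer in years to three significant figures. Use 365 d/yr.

1.80 years

Hydraulic gradient i = (223.17 − 222.89) / 33.5 = 0.28 / 33.5 = 0.008358
Specific discharge q = 2.10 × 0.008358 = 0.01755 m/d
Seepage velocity v = q / n = 0.01755 / 0.14 = 0.1254 m/d
t = L / v = 82.3 / 0.1254 = 656.4 d
   = 656.4 / 365 = 1.80 yr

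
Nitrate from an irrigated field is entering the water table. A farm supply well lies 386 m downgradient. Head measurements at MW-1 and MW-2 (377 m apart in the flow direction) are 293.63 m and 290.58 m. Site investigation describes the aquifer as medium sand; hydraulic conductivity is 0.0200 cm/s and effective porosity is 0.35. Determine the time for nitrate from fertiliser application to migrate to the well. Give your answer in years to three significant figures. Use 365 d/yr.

Hydraulic gradient i = (293.63 − 290.58) / 377 = 3.05 / 377 = 0.008090
K = 0.0200 cm/s × 864 = 17.28 m/d
Specific discharge q = 17.28 × 0.008090 = 0.1398 m/d
Average linear velocity = 0.1398 / 0.35 = 0.3994 m/d
t = L / v = 386 / 0.3994 = 966.4 d
   = 966.4 / 365 = 2.65 yr

2.65 years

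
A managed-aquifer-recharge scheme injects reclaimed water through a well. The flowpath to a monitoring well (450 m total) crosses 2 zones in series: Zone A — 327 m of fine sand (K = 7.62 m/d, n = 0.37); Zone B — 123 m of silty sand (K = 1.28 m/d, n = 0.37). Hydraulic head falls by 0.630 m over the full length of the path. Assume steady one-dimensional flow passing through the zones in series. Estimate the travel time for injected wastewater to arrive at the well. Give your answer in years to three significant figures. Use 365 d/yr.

Continuity: the same q passes through each zone, so ΔH = q·Σ(L_j/K_j) — the zones act as resistances in series.
Σ(L/K) = 327/7.62 + 123/1.28 = 42.91 + 96.09 = 139.0 d
q = ΔH / Σ(L/K) = 0.630 / 139.0 = 0.004532 m/d (same in every zone)
Zone A: v = q/n = 0.004532/0.37 = 0.01225 m/d → t_A = 327/0.01225 = 26700 d
Zone B: v = q/n = 0.004532/0.37 = 0.01225 m/d → t_B = 123/0.01225 = 10040 d
Total t = 26700 + 10040 = 36740 d
   = 36740 / 365 = 101 yr

101 years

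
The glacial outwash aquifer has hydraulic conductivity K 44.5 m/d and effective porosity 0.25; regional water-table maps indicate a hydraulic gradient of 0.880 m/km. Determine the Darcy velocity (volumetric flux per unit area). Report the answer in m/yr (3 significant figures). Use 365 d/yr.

14.3 m/yr

Darcy flux q = K·i = 44.5 × 8.8e-4 = 0.03916 m/d
   = 0.03916 × 365 = 14.3 m/yr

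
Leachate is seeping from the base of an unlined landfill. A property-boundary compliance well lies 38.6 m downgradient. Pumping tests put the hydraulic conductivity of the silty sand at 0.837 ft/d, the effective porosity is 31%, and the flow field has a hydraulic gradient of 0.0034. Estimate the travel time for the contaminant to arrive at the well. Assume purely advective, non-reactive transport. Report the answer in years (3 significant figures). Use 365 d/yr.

37.8 years

K = 0.837 ft/d × 0.3048 = 0.2551 m/d
q = Ki = 0.2551 × 0.0034 = 8.674e-4 m/d
Seepage velocity v = q / n = 8.674e-4 / 0.31 = 0.002798 m/d
t = L / v = 38.6 / 0.002798 = 13800 d
   = 13800 / 365 = 37.8 yr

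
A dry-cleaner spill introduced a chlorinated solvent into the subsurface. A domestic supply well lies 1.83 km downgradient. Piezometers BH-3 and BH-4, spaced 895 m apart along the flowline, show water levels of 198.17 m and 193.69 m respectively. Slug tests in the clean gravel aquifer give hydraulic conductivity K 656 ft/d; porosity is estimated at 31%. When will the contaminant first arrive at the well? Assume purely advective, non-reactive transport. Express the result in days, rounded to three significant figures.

567 days

Hydraulic gradient i = (198.17 − 193.69) / 895 = 4.48 / 895 = 0.005006
K = 656 ft/d × 0.3048 = 199.9 m/d
Specific discharge q = 199.9 × 0.005006 = 1.001 m/d
v = Ki/n = 199.9·0.005006/0.31 = 3.229 m/d
L = 1.83 km = 1830 m
t = L / v = 1830 / 3.229 = 566.8 d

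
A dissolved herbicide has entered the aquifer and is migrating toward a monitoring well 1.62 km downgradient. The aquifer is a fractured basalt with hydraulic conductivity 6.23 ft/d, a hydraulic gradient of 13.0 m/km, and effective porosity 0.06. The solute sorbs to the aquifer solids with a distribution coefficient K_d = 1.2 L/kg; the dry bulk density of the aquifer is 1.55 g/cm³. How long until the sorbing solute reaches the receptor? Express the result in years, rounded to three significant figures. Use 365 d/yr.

K = 6.23 ft/d × 0.3048 = 1.899 m/d
Darcy flux q = K·i = 1.899 × 0.013 = 0.02469 m/d
v = Ki/n = 1.899·0.013/0.06 = 0.4114 m/d
Retardation R = 1 + ρ_b·K_d/n = 1 + 1.55×1.2/0.06 = 32.00
Contaminant velocity v_c = v/R = 0.4114/32.00 = 0.01286 m/d
L = 1.62 km = 1620 m
t = L/v_c = 1620/0.01286 = 126000 d
   = 126000/365 = 345 yr

345 years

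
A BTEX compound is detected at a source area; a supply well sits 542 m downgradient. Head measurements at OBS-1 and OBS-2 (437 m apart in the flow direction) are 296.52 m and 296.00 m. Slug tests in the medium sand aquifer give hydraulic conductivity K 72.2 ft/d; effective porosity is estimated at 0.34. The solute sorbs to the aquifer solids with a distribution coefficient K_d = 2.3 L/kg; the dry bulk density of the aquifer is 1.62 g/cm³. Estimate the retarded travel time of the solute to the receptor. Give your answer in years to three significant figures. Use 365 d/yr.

231 years

Hydraulic gradient i = (296.52 − 296.00) / 437 = 0.52 / 437 = 0.001190
K = 72.2 ft/d × 0.3048 = 22.01 m/d
Darcy flux q = K·i = 22.01 × 0.001190 = 0.02619 m/d
Average linear velocity = 0.02619 / 0.34 = 0.07702 m/d
Retardation R = 1 + ρ_b·K_d/n = 1 + 1.62×2.3/0.34 = 11.96
Contaminant velocity v_c = v/R = 0.07702/11.96 = 0.006440 m/d
t = L/v_c = 542/0.006440 = 84160 d
   = 84160/365 = 231 yr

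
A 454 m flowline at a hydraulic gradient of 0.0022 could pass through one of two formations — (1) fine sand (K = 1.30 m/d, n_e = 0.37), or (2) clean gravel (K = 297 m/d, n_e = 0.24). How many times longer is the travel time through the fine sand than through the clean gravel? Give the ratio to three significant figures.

352

Unit 1 (fine sand): v = 1.30×0.0022/0.37 = 0.007730 m/d, t = 454/0.007730 = 58730 d
Unit 2 (clean gravel): v = 297×0.0022/0.24 = 2.723 m/d, t = 454/2.723 = 166.8 d
t(fine sand) / t(clean gravel) = 58730/166.8 = 352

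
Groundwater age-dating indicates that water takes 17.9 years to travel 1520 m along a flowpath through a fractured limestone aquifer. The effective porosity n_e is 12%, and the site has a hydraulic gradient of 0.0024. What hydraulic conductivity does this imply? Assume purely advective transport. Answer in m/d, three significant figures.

11.6 m/d

t = 17.9 years = 6533 d
v = L / t = 1520 / 6533 = 0.2326 m/d
K = v · n / i = 0.2326 × 0.12 / 0.0024 = 11.6 m/d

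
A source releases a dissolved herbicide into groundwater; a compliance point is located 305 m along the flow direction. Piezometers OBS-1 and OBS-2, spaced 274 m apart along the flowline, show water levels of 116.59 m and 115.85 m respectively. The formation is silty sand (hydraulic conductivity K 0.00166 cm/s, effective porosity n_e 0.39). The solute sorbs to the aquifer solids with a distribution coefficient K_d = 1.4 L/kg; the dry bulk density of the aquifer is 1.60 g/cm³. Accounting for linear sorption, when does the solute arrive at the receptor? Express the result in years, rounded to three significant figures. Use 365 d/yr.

Hydraulic gradient i = (116.59 − 115.85) / 274 = 0.74 / 274 = 0.002701
K = 0.00166 cm/s × 864 = 1.434 m/d
q = Ki = 1.434 × 0.002701 = 0.003873 m/d
v_s = q/n_e = 0.003873/0.39 = 0.009932 m/d
Retardation R = 1 + ρ_b·K_d/n = 1 + 1.60×1.4/0.39 = 6.744
Contaminant velocity v_c = v/R = 0.009932/6.744 = 0.001473 m/d
t = L/v_c = 305/0.001473 = 207100 d
   = 207100/365 = 567 yr

567 years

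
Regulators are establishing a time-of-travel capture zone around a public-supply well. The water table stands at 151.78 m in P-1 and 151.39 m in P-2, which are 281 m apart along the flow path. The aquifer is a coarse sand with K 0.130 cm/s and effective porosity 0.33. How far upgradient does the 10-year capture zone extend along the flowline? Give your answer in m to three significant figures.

Hydraulic gradient i = (151.78 − 151.39) / 281 = 0.39 / 281 = 0.001388
K = 0.130 cm/s × 864 = 112.3 m/d
Specific discharge q = 112.3 × 0.001388 = 0.1559 m/d
Average linear velocity = 0.1559 / 0.33 = 0.4724 m/d
T = 10 yr × 365 = 3650 d
L = v × T = 0.4724 × 3650 = 1724 m

1720 m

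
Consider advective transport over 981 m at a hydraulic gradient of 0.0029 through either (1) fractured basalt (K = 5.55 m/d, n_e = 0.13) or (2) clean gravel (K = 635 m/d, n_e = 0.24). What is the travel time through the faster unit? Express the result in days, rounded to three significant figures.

128 days

Unit 1 (fractured basalt): v = 5.55×0.0029/0.13 = 0.1238 m/d, t = 981/0.1238 = 7924 d
Unit 2 (clean gravel): v = 635×0.0029/0.24 = 7.673 m/d, t = 981/7.673 = 127.9 d
Faster unit: t = 128 d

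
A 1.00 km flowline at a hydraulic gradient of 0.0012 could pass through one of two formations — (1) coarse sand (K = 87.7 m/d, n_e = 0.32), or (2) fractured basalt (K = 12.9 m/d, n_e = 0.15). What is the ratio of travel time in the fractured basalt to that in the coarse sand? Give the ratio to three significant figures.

3.19

Unit 1 (coarse sand): v = 87.7×0.0012/0.32 = 0.3289 m/d, t = 1000/0.3289 = 3041 d
Unit 2 (fractured basalt): v = 12.9×0.0012/0.15 = 0.1032 m/d, t = 1000/0.1032 = 9690 d
t(fractured basalt) / t(coarse sand) = 9690/3041 = 3.19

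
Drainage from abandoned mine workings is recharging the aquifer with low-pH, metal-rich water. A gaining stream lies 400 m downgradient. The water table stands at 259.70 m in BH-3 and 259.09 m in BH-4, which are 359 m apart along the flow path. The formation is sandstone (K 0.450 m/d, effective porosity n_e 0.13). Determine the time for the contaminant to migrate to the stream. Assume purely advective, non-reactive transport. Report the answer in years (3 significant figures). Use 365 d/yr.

186 years

Hydraulic gradient i = (259.70 − 259.09) / 359 = 0.61 / 359 = 0.001699
q = Ki = 0.450 × 0.001699 = 7.646e-4 m/d
v_s = q/n_e = 7.646e-4/0.13 = 0.005882 m/d
t = L / v = 400 / 0.005882 = 68010 d
   = 68010 / 365 = 186 yr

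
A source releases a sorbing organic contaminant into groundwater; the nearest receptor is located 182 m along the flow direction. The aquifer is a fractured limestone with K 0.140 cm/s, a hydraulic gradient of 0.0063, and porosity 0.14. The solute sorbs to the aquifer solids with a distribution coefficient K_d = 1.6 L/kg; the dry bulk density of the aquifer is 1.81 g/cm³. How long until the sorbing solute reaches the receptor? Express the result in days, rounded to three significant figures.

725 days

K = 0.140 cm/s × 864 = 121.0 m/d
q = Ki = 121.0 × 0.0063 = 0.7620 m/d
Average linear velocity = 0.7620 / 0.14 = 5.443 m/d
Retardation R = 1 + ρ_b·K_d/n = 1 + 1.81×1.6/0.14 = 21.69
Contaminant velocity v_c = v/R = 5.443/21.69 = 0.2510 m/d
t = L/v_c = 182/0.2510 = 725.1 d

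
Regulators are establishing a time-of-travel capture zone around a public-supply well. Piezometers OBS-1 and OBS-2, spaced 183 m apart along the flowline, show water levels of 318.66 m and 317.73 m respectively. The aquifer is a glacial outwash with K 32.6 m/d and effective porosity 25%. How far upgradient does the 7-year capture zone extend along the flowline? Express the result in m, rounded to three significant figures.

1690 m

Hydraulic gradient i = (318.66 − 317.73) / 183 = 0.93 / 183 = 0.005082
Darcy flux q = K·i = 32.6 × 0.005082 = 0.1657 m/d
Average linear velocity = 0.1657 / 0.25 = 0.6627 m/d
T = 7 yr × 365 = 2555 d
L = v × T = 0.6627 × 2555 = 1693 m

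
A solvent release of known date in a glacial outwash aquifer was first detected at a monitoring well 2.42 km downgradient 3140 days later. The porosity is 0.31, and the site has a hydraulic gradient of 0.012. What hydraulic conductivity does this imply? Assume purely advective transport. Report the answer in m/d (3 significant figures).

L = 2.42 km = 2420 m
v = L / t = 2420 / 3140 = 0.7707 m/d
K = v · n / i = 0.7707 × 0.31 / 0.012 = 19.9 m/d

19.9 m/d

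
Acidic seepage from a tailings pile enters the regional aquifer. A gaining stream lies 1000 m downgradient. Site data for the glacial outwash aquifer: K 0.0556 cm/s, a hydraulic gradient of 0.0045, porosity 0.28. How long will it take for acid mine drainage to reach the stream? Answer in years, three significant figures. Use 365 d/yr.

3.55 years

K = 0.0556 cm/s × 864 = 48.04 m/d
q = Ki = 48.04 × 0.0045 = 0.2162 m/d
Seepage velocity v = q / n = 0.2162 / 0.28 = 0.7720 m/d
t = L / v = 1000 / 0.7720 = 1295 d
   = 1295 / 365 = 3.55 yr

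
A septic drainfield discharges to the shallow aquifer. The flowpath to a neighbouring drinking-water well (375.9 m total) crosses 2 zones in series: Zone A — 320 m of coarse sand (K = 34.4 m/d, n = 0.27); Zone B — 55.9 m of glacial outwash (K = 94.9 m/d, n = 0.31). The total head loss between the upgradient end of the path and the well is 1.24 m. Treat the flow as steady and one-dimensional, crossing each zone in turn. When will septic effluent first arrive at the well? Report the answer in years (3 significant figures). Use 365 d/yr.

Steady 1-D flow in series ⇒ the Darcy flux q is identical in every zone and the zone head losses add (resistances L/K in series).
Σ(L/K) = 320/34.4 + 55.9/94.9 = 9.302 + 0.5890 = 9.891 d
q = ΔH / Σ(L/K) = 1.24 / 9.891 = 0.1254 m/d (same in every zone)
Zone A: v = q/n = 0.1254/0.27 = 0.4643 m/d → t_A = 320/0.4643 = 689.2 d
Zone B: v = q/n = 0.1254/0.31 = 0.4044 m/d → t_B = 55.9/0.4044 = 138.2 d
Total t = 689.2 + 138.2 = 827.4 d
   = 827.4 / 365 = 2.27 yr

2.27 years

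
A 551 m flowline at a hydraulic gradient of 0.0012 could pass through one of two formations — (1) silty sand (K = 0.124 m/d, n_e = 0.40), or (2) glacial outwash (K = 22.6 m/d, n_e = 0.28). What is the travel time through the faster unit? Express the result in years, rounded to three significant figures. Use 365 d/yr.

Unit 1 (silty sand): v = 0.124×0.0012/0.40 = 3.720e-4 m/d, t = 551/3.720e-4 = 1.481e6 d
Unit 2 (glacial outwash): v = 22.6×0.0012/0.28 = 0.09686 m/d, t = 551/0.09686 = 5689 d
Faster: 5689 d / 365 = 15.6 yr

15.6 years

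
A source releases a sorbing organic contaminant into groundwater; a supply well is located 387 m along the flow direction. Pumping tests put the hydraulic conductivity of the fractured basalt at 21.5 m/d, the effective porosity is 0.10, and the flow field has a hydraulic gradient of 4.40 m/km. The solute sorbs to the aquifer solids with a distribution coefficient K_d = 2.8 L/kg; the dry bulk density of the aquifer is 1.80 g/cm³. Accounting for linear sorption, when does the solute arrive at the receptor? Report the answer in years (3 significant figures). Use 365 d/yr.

57.6 years

Specific discharge q = 21.5 × 0.0044 = 0.09460 m/d
Seepage velocity v = q / n = 0.09460 / 0.10 = 0.9460 m/d
Retardation R = 1 + ρ_b·K_d/n = 1 + 1.80×2.8/0.10 = 51.40
Contaminant velocity v_c = v/R = 0.9460/51.40 = 0.01840 m/d
t = L/v_c = 387/0.01840 = 21030 d
   = 21030/365 = 57.6 yr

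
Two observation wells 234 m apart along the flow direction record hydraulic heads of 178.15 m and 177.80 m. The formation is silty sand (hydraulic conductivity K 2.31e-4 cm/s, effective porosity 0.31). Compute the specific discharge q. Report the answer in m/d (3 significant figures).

2.99e-4 m/d

Hydraulic gradient i = (178.15 − 177.80) / 234 = 0.35 / 234 = 0.001496
K = 2.31e-4 cm/s × 864 = 0.1996 m/d
q = Ki = 0.1996 × 0.001496 = 2.985e-4 m/d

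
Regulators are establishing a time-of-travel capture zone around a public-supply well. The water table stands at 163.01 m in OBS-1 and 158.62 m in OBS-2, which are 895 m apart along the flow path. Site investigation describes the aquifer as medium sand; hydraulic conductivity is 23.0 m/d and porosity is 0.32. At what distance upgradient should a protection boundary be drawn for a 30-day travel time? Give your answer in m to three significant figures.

10.6 m

Hydraulic gradient i = (163.01 − 158.62) / 895 = 4.39 / 895 = 0.004905
Darcy flux q = K·i = 23.0 × 0.004905 = 0.1128 m/d
Average linear velocity = 0.1128 / 0.32 = 0.3525 m/d
L = v × T = 0.3525 × 30 = 10.58 m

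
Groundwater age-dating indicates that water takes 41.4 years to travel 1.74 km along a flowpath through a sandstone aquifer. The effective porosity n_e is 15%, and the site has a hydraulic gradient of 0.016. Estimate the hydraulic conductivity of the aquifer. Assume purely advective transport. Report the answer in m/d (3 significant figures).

1.08 m/d

t = 41.4 years = 15110 d
L = 1.74 km = 1740 m
v = L / t = 1740 / 15110 = 0.1151 m/d
K = v · n / i = 0.1151 × 0.15 / 0.016 = 1.08 m/d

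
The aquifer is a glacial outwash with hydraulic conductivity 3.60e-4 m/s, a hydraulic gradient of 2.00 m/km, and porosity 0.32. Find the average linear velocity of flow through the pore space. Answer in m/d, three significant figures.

K = 3.60e-4 m/s × 86400 s/d = 31.10 m/d
Specific discharge q = 31.10 × 0.0020 = 0.06221 m/d
v_s = q/n_e = 0.06221/0.32 = 0.1944 m/d

0.194 m/d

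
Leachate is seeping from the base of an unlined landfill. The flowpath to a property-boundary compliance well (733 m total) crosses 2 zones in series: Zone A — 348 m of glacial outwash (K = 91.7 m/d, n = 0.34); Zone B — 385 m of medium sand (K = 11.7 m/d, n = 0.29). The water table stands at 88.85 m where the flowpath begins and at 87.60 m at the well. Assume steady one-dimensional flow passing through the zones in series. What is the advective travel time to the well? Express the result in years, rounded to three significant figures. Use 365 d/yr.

Total head drop ΔH = 88.85 − 87.60 = 1.25 m
Steady 1-D flow in series ⇒ the Darcy flux q is identical in every zone and the zone head losses add (resistances L/K in series).
Σ(L/K) = 348/91.7 + 385/11.7 = 3.795 + 32.91 = 36.70 d
q = ΔH / Σ(L/K) = 1.25 / 36.70 = 0.03406 m/d (same in every zone)
Zone A: v = q/n = 0.03406/0.34 = 0.1002 m/d → t_A = 348/0.1002 = 3474 d
Zone B: v = q/n = 0.03406/0.29 = 0.1174 m/d → t_B = 385/0.1174 = 3278 d
Total t = 3474 + 3278 = 6752 d
   = 6752 / 365 = 18.5 yr

18.5 years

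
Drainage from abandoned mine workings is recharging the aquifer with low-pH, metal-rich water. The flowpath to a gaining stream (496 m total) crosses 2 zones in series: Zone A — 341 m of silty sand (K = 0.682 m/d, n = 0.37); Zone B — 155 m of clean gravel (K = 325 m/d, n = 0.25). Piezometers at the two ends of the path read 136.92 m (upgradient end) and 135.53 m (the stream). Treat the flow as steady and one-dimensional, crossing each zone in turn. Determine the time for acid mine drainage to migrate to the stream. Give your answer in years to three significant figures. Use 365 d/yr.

163 years

Total head drop ΔH = 136.92 − 135.53 = 1.39 m
Continuity: the same q passes through each zone, so ΔH = q·Σ(L_j/K_j) — the zones act as resistances in series.
Σ(L/K) = 341/0.682 + 155/325 = 500.0 + 0.4769 = 500.5 d
q = ΔH / Σ(L/K) = 1.39 / 500.5 = 0.002777 m/d (same in every zone)
Zone A: v = q/n = 0.002777/0.37 = 0.007506 m/d → t_A = 341/0.007506 = 45430 d
Zone B: v = q/n = 0.002777/0.25 = 0.01111 m/d → t_B = 155/0.01111 = 13950 d
Total t = 45430 + 13950 = 59380 d
   = 59380 / 365 = 163 yr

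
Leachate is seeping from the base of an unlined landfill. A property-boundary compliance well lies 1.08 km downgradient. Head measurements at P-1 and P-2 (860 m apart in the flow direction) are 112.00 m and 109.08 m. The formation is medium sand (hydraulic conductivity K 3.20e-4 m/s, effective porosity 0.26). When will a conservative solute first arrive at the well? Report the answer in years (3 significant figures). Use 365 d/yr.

Hydraulic gradient i = (112.00 − 109.08) / 860 = 2.92 / 860 = 0.003395
K = 3.20e-4 m/s × 86400 s/d = 27.65 m/d
q = Ki = 27.65 × 0.003395 = 0.09387 m/d
v_s = q/n_e = 0.09387/0.26 = 0.3611 m/d
L = 1.08 km = 1080 m
t = L / v = 1080 / 0.3611 = 2991 d
   = 2991 / 365 = 8.20 yr

8.20 years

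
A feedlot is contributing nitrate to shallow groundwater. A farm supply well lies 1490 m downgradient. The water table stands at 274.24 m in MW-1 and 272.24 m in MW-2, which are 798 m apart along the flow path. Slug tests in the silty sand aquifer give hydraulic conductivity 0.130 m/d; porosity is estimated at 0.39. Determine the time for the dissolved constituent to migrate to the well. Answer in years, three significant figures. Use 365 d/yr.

4890 years

Hydraulic gradient i = (274.24 − 272.24) / 798 = 2.00 / 798 = 0.002506
Darcy flux q = K·i = 0.130 × 0.002506 = 3.258e-4 m/d
Seepage velocity v = q / n = 3.258e-4 / 0.39 = 8.354e-4 m/d
t = L / v = 1490 / 8.354e-4 = 1.784e6 d
   = 1.784e6 / 365 = 4890 yr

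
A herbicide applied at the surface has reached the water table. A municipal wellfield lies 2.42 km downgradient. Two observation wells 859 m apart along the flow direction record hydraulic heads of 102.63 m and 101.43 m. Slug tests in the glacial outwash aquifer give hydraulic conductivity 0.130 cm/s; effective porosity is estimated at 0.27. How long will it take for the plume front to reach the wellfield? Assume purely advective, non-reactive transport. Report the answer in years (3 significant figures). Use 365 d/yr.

Hydraulic gradient i = (102.63 − 101.43) / 859 = 1.20 / 859 = 0.001397
K = 0.130 cm/s × 864 = 112.3 m/d
Darcy flux q = K·i = 112.3 × 0.001397 = 0.1569 m/d
Seepage velocity v = q / n = 0.1569 / 0.27 = 0.5811 m/d
L = 2.42 km = 2420 m
t = L / v = 2420 / 0.5811 = 4164 d
   = 4164 / 365 = 11.4 yr

11.4 years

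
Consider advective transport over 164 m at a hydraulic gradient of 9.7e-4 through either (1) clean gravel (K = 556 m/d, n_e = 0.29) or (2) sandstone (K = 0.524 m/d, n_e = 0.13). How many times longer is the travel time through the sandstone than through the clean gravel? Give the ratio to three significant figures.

476

Unit 1 (clean gravel): v = 556×9.7e-4/0.29 = 1.860 m/d, t = 164/1.860 = 88.19 d
Unit 2 (sandstone): v = 0.524×9.7e-4/0.13 = 0.003910 m/d, t = 164/0.003910 = 41950 d
t(sandstone) / t(clean gravel) = 41950/88.19 = 476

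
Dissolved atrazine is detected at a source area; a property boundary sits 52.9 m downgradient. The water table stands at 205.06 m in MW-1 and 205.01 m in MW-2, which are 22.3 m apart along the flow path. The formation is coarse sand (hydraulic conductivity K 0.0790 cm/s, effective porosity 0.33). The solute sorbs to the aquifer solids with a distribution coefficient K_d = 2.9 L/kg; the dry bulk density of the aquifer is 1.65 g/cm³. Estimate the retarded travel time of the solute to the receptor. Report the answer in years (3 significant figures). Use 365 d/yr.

4.84 years

Hydraulic gradient i = (205.06 − 205.01) / 22.3 = 0.05 / 22.3 = 0.002242
K = 0.0790 cm/s × 864 = 68.26 m/d
Specific discharge q = 68.26 × 0.002242 = 0.1530 m/d
Seepage velocity v = q / n = 0.1530 / 0.33 = 0.4638 m/d
Retardation R = 1 + ρ_b·K_d/n = 1 + 1.65×2.9/0.33 = 15.50
Contaminant velocity v_c = v/R = 0.4638/15.50 = 0.02992 m/d
t = L/v_c = 52.9/0.02992 = 1768 d
   = 1768/365 = 4.84 yr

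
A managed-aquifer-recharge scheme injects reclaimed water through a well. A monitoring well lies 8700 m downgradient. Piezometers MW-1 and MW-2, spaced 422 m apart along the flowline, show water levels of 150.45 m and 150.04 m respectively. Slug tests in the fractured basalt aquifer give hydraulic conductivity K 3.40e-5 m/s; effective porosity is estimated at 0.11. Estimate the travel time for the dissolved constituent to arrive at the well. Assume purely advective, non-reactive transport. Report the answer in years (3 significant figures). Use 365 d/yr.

919 years

Hydraulic gradient i = (150.45 − 150.04) / 422 = 0.41 / 422 = 9.716e-4
K = 3.40e-5 m/s × 86400 s/d = 2.938 m/d
Specific discharge q = 2.938 × 9.716e-4 = 0.002854 m/d
v_s = q/n_e = 0.002854/0.11 = 0.02595 m/d
t = L / v = 8700 / 0.02595 = 335300 d
   = 335300 / 365 = 919 yr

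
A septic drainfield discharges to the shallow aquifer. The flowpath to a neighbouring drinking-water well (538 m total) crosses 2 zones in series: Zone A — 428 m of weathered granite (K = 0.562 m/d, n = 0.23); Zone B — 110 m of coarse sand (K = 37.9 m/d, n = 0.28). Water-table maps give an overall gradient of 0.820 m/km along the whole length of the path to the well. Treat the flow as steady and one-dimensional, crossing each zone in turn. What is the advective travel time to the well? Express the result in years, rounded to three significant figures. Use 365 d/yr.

614 years

Steady 1-D flow in series ⇒ the Darcy flux q is identical in every zone and the zone head losses add (resistances L/K in series).
Σ(L/K) = 428/0.562 + 110/37.9 = 761.6 + 2.902 = 764.5 d
K_eq = L_total / Σ(L/K) = 538 / 764.5 = 0.7038 m/d
q = K_eq · i = 0.7038 × 8.2e-4 = 5.771e-4 m/d (same in every zone)
Zone A: v = q/n = 5.771e-4/0.23 = 0.002509 m/d → t_A = 428/0.002509 = 170600 d
Zone B: v = q/n = 5.771e-4/0.28 = 0.002061 m/d → t_B = 110/0.002061 = 53370 d
Total t = 170600 + 53370 = 224000 d
   = 224000 / 365 = 614 yr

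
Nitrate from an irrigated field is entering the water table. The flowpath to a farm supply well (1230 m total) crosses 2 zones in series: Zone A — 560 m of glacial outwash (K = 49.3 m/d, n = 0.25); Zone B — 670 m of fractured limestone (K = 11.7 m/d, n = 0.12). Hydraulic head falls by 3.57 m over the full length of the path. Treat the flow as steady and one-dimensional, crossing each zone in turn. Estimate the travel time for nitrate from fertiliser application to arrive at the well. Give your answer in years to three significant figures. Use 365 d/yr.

Steady 1-D flow in series ⇒ the Darcy flux q is identical in every zone and the zone head losses add (resistances L/K in series).
Σ(L/K) = 560/49.3 + 670/11.7 = 11.36 + 57.26 = 68.62 d
q = ΔH / Σ(L/K) = 3.57 / 68.62 = 0.05202 m/d (same in every zone)
Zone A: v = q/n = 0.05202/0.25 = 0.2081 m/d → t_A = 560/0.2081 = 2691 d
Zone B: v = q/n = 0.05202/0.12 = 0.4335 m/d → t_B = 670/0.4335 = 1545 d
Total t = 2691 + 1545 = 4237 d
   = 4237 / 365 = 11.6 yr

11.6 years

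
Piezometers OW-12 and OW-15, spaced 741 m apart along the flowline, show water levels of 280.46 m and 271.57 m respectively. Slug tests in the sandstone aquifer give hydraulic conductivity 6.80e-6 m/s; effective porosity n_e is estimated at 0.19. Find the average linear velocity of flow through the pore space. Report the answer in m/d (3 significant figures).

Hydraulic gradient i = (280.46 − 271.57) / 741 = 8.89 / 741 = 0.01200
K = 6.80e-6 m/s × 86400 s/d = 0.5875 m/d
Specific discharge q = 0.5875 × 0.01200 = 0.007049 m/d
Seepage velocity v = q / n = 0.007049 / 0.19 = 0.03710 m/d

0.0371 m/d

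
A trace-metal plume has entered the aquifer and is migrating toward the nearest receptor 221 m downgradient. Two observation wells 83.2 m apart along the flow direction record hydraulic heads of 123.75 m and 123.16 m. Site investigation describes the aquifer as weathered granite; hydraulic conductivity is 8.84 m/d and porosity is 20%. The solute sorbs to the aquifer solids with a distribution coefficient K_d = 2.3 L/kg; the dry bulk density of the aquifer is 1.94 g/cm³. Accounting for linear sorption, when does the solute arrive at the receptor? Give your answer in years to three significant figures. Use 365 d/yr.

45.0 years

Hydraulic gradient i = (123.75 − 123.16) / 83.2 = 0.59 / 83.2 = 0.007091
Darcy flux q = K·i = 8.84 × 0.007091 = 0.06269 m/d
v_s = q/n_e = 0.06269/0.20 = 0.3134 m/d
Retardation R = 1 + ρ_b·K_d/n = 1 + 1.94×2.3/0.20 = 23.31
Contaminant velocity v_c = v/R = 0.3134/23.31 = 0.01345 m/d
t = L/v_c = 221/0.01345 = 16440 d
   = 16440/365 = 45.0 yr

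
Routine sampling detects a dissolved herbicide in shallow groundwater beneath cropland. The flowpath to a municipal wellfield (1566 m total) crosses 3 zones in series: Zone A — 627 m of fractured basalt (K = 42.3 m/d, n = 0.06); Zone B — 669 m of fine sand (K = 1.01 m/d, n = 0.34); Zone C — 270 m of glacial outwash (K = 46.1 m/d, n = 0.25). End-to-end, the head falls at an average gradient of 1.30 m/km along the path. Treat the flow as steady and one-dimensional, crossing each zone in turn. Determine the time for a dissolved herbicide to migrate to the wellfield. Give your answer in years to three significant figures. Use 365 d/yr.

For zones in series the flux q is common to all zones; the equivalent conductivity is the harmonic (thickness-weighted) mean, K_eq = L_total / Σ(L_j/K_j).
Σ(L/K) = 627/42.3 + 669/1.01 + 270/46.1 = 14.82 + 662.4 + 5.857 = 683.1 d
K_eq = L_total / Σ(L/K) = 1566 / 683.1 = 2.293 m/d
q = K_eq · i = 2.293 × 0.0013 = 0.002980 m/d (same in every zone)
Zone A: v = q/n = 0.002980/0.06 = 0.04967 m/d → t_A = 627/0.04967 = 12620 d
Zone B: v = q/n = 0.002980/0.34 = 0.008766 m/d → t_B = 669/0.008766 = 76320 d
Zone C: v = q/n = 0.002980/0.25 = 0.01192 m/d → t_C = 270/0.01192 = 22650 d
Total t = 12620 + 76320 + 22650 = 111600 d
   = 111600 / 365 = 306 yr

306 years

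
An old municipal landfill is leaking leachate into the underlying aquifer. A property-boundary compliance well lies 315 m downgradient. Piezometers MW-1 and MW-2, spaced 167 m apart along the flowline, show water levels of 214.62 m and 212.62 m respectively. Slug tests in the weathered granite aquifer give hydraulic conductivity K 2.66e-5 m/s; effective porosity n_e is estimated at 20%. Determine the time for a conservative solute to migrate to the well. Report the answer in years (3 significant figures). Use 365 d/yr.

Hydraulic gradient i = (214.62 − 212.62) / 167 = 2.00 / 167 = 0.01198
K = 2.66e-5 m/s × 86400 s/d = 2.298 m/d
Darcy flux q = K·i = 2.298 × 0.01198 = 0.02752 m/d
v_s = q/n_e = 0.02752/0.20 = 0.1376 m/d
t = L / v = 315 / 0.1376 = 2289 d
   = 2289 / 365 = 6.27 yr

6.27 years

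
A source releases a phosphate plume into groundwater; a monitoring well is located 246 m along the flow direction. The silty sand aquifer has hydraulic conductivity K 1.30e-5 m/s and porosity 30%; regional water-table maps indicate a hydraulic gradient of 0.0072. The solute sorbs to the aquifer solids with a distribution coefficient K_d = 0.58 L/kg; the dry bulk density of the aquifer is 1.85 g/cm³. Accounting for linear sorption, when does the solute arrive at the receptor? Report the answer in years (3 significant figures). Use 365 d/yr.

114 years

K = 1.30e-5 m/s × 86400 s/d = 1.123 m/d
q = Ki = 1.123 × 0.0072 = 0.008087 m/d
Average linear velocity = 0.008087 / 0.30 = 0.02696 m/d
Retardation R = 1 + ρ_b·K_d/n = 1 + 1.85×0.58/0.30 = 4.577
Contaminant velocity v_c = v/R = 0.02696/4.577 = 0.005890 m/d
t = L/v_c = 246/0.005890 = 41770 d
   = 41770/365 = 114 yr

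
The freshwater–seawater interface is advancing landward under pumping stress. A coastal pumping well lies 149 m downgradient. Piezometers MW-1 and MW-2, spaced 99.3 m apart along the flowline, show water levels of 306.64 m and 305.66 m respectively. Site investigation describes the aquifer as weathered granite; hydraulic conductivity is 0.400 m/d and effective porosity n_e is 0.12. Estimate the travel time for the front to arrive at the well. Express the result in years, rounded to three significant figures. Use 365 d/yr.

Hydraulic gradient i = (306.64 − 305.66) / 99.3 = 0.98 / 99.3 = 0.009869
Darcy flux q = K·i = 0.400 × 0.009869 = 0.003948 m/d
Seepage velocity v = q / n = 0.003948 / 0.12 = 0.03290 m/d
t = L / v = 149 / 0.03290 = 4529 d
   = 4529 / 365 = 12.4 yr

12.4 years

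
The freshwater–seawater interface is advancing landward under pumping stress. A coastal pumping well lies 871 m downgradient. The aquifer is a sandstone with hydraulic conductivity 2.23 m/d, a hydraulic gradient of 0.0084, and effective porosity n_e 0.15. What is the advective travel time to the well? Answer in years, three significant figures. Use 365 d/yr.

19.1 years

Darcy flux q = K·i = 2.23 × 0.0084 = 0.01873 m/d
v_s = q/n_e = 0.01873/0.15 = 0.1249 m/d
t = L / v = 871 / 0.1249 = 6975 d
   = 6975 / 365 = 19.1 yr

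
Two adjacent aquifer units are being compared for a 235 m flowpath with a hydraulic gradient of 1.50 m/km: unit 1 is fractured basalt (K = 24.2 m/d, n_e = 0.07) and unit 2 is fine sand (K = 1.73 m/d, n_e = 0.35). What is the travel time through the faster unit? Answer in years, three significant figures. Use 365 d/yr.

1.24 years

Unit 1 (fractured basalt): v = 24.2×0.0015/0.07 = 0.5186 m/d, t = 235/0.5186 = 453.2 d
Unit 2 (fine sand): v = 1.73×0.0015/0.35 = 0.007414 m/d, t = 235/0.007414 = 31700 d
Faster: 453.2 d / 365 = 1.24 yr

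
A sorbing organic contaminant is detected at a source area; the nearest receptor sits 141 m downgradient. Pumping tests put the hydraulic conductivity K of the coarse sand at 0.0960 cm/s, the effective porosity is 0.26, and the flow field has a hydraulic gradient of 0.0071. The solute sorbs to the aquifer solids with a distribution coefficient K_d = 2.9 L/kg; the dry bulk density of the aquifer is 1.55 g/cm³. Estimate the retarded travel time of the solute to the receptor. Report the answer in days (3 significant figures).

1140 days

K = 0.0960 cm/s × 864 = 82.94 m/d
Darcy flux q = K·i = 82.94 × 0.0071 = 0.5889 m/d
Seepage velocity v = q / n = 0.5889 / 0.26 = 2.265 m/d
Retardation R = 1 + ρ_b·K_d/n = 1 + 1.55×2.9/0.26 = 18.29
Contaminant velocity v_c = v/R = 2.265/18.29 = 0.1238 m/d
t = L/v_c = 141/0.1238 = 1138 d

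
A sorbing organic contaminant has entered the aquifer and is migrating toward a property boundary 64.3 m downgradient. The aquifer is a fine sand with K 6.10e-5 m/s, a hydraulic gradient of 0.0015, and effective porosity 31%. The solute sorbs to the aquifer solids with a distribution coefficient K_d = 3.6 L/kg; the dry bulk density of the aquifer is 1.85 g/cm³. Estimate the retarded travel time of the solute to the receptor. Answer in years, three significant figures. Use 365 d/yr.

155 years

K = 6.10e-5 m/s × 86400 s/d = 5.270 m/d
Specific discharge q = 5.270 × 0.0015 = 0.007906 m/d
v_s = q/n_e = 0.007906/0.31 = 0.02550 m/d
Retardation R = 1 + ρ_b·K_d/n = 1 + 1.85×3.6/0.31 = 22.48
Contaminant velocity v_c = v/R = 0.02550/22.48 = 0.001134 m/d
t = L/v_c = 64.3/0.001134 = 56690 d
   = 56690/365 = 155 yr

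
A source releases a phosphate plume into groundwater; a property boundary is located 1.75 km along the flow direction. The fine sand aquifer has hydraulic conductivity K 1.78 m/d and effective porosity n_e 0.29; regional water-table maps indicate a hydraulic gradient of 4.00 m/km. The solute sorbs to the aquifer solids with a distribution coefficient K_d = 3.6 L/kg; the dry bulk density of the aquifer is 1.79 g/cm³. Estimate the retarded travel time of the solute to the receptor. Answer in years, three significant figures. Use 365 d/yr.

4530 years

q = Ki = 1.78 × 0.0040 = 0.007120 m/d
Seepage velocity v = q / n = 0.007120 / 0.29 = 0.02455 m/d
Retardation R = 1 + ρ_b·K_d/n = 1 + 1.79×3.6/0.29 = 23.22
Contaminant velocity v_c = v/R = 0.02455/23.22 = 0.001057 m/d
L = 1.75 km = 1750 m
t = L/v_c = 1750/0.001057 = 1.655e6 d
   = 1.655e6/365 = 4530 yr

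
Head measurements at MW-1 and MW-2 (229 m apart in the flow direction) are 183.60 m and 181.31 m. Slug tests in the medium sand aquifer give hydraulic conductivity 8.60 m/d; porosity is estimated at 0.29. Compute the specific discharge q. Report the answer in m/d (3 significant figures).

0.0860 m/d

Hydraulic gradient i = (183.60 − 181.31) / 229 = 2.29 / 229 = 0.01000
Darcy flux q = K·i = 8.60 × 0.01000 = 0.08600 m/d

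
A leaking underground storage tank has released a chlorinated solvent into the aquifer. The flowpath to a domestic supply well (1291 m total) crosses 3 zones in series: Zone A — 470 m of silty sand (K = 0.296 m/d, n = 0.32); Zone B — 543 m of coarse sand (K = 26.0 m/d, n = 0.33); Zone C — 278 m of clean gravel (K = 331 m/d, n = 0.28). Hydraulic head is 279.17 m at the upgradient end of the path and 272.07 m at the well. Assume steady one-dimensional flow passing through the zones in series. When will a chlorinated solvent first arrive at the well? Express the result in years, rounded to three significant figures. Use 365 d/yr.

Total head drop ΔH = 279.17 − 272.07 = 7.10 m
Steady 1-D flow in series ⇒ the Darcy flux q is identical in every zone and the zone head losses add (resistances L/K in series).
Σ(L/K) = 470/0.296 + 543/26.0 + 278/331 = 1588 + 20.88 + 0.8399 = 1610 d
q = ΔH / Σ(L/K) = 7.10 / 1610 = 0.004411 m/d (same in every zone)
Zone A: v = q/n = 0.004411/0.32 = 0.01378 m/d → t_A = 470/0.01378 = 34100 d
Zone B: v = q/n = 0.004411/0.33 = 0.01337 m/d → t_B = 543/0.01337 = 40620 d
Zone C: v = q/n = 0.004411/0.28 = 0.01575 m/d → t_C = 278/0.01575 = 17650 d
Total t = 34100 + 40620 + 17650 = 92360 d
   = 92360 / 365 = 253 yr

253 years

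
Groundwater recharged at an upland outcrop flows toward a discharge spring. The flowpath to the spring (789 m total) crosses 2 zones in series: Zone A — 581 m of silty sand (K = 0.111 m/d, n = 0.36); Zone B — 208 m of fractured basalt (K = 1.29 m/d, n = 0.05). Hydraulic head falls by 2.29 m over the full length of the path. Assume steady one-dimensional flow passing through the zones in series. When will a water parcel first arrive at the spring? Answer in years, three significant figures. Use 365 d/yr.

1420 years

Steady 1-D flow in series ⇒ the Darcy flux q is identical in every zone and the zone head losses add (resistances L/K in series).
Σ(L/K) = 581/0.111 + 208/1.29 = 5234 + 161.2 = 5395 d
q = ΔH / Σ(L/K) = 2.29 / 5395 = 4.244e-4 m/d (same in every zone)
Zone A: v = q/n = 4.244e-4/0.36 = 0.001179 m/d → t_A = 581/0.001179 = 492800 d
Zone B: v = q/n = 4.244e-4/0.05 = 0.008489 m/d → t_B = 208/0.008489 = 24500 d
Total t = 492800 + 24500 = 517300 d
   = 517300 / 365 = 1420 yr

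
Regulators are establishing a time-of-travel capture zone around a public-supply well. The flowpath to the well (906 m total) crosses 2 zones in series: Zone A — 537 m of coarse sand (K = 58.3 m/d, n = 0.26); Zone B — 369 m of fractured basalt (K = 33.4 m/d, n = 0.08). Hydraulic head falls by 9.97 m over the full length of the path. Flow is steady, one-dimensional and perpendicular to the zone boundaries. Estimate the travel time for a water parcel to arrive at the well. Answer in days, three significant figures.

344 days

Steady 1-D flow in series ⇒ the Darcy flux q is identical in every zone and the zone head losses add (resistances L/K in series).
Σ(L/K) = 537/58.3 + 369/33.4 = 9.211 + 11.05 = 20.26 d
q = ΔH / Σ(L/K) = 9.97 / 20.26 = 0.4921 m/d (same in every zone)
Zone A: v = q/n = 0.4921/0.26 = 1.893 m/d → t_A = 537/1.893 = 283.7 d
Zone B: v = q/n = 0.4921/0.08 = 6.152 m/d → t_B = 369/6.152 = 59.98 d
Total t = 283.7 + 59.98 = 343.7 d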